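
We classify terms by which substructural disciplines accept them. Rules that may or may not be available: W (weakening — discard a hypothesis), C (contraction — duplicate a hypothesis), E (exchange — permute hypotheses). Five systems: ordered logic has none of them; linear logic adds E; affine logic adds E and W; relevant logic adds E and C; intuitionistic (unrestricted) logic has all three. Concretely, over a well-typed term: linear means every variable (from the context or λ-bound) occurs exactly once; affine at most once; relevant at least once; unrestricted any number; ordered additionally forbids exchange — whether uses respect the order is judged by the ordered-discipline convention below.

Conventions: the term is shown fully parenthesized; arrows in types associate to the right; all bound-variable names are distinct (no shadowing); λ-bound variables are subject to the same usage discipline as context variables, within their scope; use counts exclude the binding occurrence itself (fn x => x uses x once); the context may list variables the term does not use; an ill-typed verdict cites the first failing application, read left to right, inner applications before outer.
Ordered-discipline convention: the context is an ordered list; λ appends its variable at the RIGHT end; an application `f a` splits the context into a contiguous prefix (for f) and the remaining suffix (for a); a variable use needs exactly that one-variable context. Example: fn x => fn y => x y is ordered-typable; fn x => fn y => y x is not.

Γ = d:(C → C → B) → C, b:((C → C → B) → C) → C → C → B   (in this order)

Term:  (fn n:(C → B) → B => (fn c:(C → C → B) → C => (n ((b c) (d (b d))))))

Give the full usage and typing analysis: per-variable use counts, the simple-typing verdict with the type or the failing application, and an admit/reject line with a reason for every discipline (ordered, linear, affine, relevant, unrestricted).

variable uses: d: 2×; b: 2×; n (λ-bound): 1×; c (λ-bound): 1×
use order (left to right): n, b, c, d, b, d
typing: well-typed — term : ((C → B) → B) → ((C → C → B) → C) → B
ordered ✗ (uses contraction: d ×2, b ×2)
linear ✗ (uses contraction: d ×2, b ×2)
affine ✗ (uses contraction: d ×2, b ×2)
relevant ✓ (none of d, b, n, c goes unused)
unrestricted ✓ (typability at ((C → B) → B) → ((C → C → B) → C) → B is all that's needed)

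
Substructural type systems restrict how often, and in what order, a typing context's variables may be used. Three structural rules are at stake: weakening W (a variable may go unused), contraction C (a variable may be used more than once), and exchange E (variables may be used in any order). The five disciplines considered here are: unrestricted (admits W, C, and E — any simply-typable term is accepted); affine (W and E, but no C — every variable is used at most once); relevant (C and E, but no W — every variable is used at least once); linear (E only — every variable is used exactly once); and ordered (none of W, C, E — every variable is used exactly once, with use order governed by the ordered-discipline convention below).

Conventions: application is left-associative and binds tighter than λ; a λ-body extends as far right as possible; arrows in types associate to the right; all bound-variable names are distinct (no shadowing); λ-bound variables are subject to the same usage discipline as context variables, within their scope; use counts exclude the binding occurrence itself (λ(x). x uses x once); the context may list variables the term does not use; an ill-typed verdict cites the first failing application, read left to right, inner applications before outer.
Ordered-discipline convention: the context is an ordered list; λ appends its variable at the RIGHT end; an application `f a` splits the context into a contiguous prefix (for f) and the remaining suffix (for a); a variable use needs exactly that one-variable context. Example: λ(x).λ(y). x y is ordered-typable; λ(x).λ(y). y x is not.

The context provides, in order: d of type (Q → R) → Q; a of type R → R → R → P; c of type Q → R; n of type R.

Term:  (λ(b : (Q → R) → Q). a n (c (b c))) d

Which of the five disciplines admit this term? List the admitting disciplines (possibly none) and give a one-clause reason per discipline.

admitting disciplines: relevant, unrestricted
use counts: d ×1, a ×1, c ×2, n ×1, b (bound) ×1
left-to-right use order: a, n, c, b, c, d
typing: well-typed at R → P
ordered: ✗ — c ×2 used more than once (contraction)
linear: ✗ — c ×2 used more than once (contraction)
affine: ✗ — c ×2 used more than once (contraction)
relevant: ✓ — at least one use each (d, a, c, n, b)
unrestricted: ✓ — type-checks (R → P) and nothing is barred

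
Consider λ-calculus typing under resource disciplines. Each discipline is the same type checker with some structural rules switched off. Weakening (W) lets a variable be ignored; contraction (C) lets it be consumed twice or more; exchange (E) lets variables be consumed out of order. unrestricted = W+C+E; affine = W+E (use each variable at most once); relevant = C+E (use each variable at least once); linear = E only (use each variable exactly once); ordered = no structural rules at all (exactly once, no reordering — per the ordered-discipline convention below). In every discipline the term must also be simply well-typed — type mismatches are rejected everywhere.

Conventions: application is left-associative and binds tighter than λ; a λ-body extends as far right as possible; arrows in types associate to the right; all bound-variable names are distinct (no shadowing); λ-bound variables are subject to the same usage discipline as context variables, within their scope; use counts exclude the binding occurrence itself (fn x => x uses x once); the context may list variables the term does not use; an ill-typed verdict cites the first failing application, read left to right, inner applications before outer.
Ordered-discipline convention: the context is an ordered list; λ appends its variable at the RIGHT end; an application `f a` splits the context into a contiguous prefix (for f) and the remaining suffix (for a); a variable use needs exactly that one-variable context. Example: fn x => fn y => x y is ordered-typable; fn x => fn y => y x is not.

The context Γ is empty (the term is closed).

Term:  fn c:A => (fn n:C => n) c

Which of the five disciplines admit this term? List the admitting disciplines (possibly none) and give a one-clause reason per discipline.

admitted in: none
use counts: c (bound) ×1; n (bound) ×1
left-to-right use order: n, c
typing: ill-typed: argument of type A where C is required
ordered ✗ (the type mismatch rejects it)
linear ✗ (not simply typable)
affine ✗ (fails simple typing)
relevant ✗ (a type mismatch blocks all five)
unrestricted ✗ (the type mismatch rejects it)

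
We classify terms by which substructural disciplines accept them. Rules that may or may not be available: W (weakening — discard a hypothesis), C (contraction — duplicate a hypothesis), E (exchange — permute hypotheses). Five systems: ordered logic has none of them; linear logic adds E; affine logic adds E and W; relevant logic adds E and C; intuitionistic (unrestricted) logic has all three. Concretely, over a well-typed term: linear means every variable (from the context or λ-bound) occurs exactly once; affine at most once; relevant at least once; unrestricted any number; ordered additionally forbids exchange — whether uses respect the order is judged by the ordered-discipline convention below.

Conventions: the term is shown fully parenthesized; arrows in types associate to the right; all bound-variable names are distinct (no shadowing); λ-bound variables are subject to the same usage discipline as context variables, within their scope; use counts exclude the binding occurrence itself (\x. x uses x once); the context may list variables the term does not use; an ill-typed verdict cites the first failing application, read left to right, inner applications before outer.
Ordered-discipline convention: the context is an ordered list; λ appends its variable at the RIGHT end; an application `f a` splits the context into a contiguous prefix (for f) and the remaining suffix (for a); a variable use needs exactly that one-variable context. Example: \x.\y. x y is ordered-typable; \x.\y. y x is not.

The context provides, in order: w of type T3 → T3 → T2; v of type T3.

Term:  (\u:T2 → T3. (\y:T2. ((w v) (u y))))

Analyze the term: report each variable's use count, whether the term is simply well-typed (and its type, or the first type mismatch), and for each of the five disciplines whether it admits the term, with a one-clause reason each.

counts: w ×1; v ×1; u [bound] ×1; y [bound] ×1
left-to-right use order: w, v, u, y
typing: well-typed — term : (T2 → T3) → T2 → T2
ordered: ✓, w, v, u, y once each; derivable with no W/C/E
linear: ✓, w, v, u, y: one use apiece
affine: ✓, at most one use each (w, v, u, y)
relevant: ✓, none of w, v, u, y goes unused
unrestricted: ✓, well-typed at (T2 → T3) → T2 → T2; no restrictions here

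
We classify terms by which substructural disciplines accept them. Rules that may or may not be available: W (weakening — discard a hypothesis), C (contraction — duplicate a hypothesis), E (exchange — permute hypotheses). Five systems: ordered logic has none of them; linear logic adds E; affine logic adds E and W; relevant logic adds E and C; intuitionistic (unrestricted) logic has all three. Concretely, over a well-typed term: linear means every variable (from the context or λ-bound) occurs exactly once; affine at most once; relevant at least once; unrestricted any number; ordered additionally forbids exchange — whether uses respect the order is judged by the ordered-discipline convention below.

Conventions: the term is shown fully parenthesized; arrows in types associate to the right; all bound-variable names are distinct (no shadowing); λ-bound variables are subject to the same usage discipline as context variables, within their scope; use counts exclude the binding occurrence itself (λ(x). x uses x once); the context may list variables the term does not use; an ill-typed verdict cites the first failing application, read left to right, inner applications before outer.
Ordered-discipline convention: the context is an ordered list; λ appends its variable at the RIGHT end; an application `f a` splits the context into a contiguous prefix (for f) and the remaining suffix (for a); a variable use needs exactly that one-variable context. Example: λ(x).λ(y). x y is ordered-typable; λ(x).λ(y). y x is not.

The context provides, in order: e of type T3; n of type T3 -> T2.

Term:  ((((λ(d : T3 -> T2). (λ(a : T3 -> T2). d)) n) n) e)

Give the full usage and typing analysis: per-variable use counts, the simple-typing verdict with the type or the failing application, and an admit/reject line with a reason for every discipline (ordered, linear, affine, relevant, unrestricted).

variable uses: e=1, n=2, d [bound]=1, a [bound]=0
order of uses: d, n, n, e
typing: well-typed — term : T2
ordered: ✗, uses contraction: n ×2; needs weakening: a unused
linear: ✗, uses contraction: n ×2; needs weakening: a unused
affine: ✗, uses contraction: n ×2
relevant: ✗, needs weakening: a unused
unrestricted: ✓, well-typed at T2; no restrictions here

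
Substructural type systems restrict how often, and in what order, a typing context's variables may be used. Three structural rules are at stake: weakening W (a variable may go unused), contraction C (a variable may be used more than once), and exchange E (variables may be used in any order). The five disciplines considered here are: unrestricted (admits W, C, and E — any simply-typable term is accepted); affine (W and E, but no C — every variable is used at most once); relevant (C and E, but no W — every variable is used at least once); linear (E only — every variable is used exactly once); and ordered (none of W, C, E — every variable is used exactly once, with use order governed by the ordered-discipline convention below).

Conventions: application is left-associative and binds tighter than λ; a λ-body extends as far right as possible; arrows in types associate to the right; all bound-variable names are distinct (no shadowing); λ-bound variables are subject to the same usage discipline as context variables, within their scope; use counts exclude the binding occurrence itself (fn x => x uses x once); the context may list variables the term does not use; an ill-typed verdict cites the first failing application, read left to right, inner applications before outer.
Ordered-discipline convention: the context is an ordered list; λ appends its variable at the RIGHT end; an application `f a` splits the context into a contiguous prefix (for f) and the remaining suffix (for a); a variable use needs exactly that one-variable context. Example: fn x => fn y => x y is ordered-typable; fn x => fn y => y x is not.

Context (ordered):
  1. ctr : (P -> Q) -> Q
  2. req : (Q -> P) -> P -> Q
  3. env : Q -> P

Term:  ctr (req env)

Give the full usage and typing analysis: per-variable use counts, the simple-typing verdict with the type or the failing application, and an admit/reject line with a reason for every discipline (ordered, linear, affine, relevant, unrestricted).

usage: ctr: 1; req: 1; env: 1
order of uses: ctr, req, env
typing: well-typed at Q
ordered ✓ (ctr, req, env once each; derivable with no W/C/E)
linear ✓ (exactly-once usage across ctr, req, env)
affine ✓ (at most one use each (ctr, req, env))
relevant ✓ (at least one use each (ctr, req, env))
unrestricted ✓ (type-checks (Q) and nothing is barred)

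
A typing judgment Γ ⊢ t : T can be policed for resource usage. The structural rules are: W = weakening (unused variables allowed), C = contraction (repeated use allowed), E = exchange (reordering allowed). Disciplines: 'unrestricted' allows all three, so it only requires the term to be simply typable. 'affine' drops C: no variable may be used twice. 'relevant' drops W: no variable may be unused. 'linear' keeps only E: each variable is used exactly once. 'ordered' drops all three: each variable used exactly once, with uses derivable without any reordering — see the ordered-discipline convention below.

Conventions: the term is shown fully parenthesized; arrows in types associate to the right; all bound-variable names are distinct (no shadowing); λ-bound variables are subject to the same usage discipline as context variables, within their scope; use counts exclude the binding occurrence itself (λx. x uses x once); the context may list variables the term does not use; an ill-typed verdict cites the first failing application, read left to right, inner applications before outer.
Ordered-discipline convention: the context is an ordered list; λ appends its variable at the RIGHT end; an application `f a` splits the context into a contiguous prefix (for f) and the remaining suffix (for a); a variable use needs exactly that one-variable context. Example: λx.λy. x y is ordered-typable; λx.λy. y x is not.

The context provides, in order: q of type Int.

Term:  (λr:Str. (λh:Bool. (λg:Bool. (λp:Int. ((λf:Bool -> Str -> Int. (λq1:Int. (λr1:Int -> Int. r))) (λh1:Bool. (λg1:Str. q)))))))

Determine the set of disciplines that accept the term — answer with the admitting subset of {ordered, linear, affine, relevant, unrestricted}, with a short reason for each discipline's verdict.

admitted by: affine, unrestricted
use counts: q ×1; r (bound) ×1; h (bound) ×0; g (bound) ×0; p (bound) ×0; f (bound) ×0; q1 (bound) ×0; r1 (bound) ×0; h1 (bound) ×0; g1 (bound) ×0
uses in reading order: r, q
typing: the term checks, with type Str -> Bool -> Bool -> Int -> Int -> (Int -> Int) -> Str
ordered: ✗ — h, g, p, f, q1, r1, h1, g1 never used (weakening)
linear: ✗ — h, g, p, f, q1, r1, h1, g1 never used (weakening)
affine: ✓ — none of q, r, h, g, p, f, q1, r1, h1, g1 used more than once
relevant: ✗ — h, g, p, f, q1, r1, h1, g1 never used (weakening)
unrestricted: ✓ — simply typable at Str -> Bool -> Bool -> Int -> Int -> (Int -> Int) -> Str; W, C, E all held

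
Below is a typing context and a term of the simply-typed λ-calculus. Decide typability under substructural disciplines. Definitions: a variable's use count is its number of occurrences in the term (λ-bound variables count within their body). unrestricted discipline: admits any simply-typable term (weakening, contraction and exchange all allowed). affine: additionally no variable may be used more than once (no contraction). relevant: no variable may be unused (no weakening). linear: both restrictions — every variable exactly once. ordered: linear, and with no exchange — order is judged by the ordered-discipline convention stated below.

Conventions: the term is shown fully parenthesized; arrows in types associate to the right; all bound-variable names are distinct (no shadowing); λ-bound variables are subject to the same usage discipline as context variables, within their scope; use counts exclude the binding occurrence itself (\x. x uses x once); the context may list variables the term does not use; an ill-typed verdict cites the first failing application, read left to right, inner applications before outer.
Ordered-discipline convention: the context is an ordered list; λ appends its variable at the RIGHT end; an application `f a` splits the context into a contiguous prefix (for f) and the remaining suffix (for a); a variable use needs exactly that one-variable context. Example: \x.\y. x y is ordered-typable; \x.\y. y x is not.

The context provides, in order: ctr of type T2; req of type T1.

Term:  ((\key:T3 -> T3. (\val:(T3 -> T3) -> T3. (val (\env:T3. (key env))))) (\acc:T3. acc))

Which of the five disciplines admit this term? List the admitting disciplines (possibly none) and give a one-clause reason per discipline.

admitting disciplines: affine, unrestricted
use counts: ctr ×0, req ×0, key [bound] ×1, val [bound] ×1, env [bound] ×1, acc [bound] ×1
uses in reading order: val, key, env, acc
typing: well-typed at ((T3 -> T3) -> T3) -> T3
ordered ✗ (unused: ctr, req — weakening required)
linear ✗ (unused: ctr, req — weakening required)
affine ✓ (no duplicate uses among ctr, req, key, val, env, acc)
relevant ✗ (unused: ctr, req — weakening required)
unrestricted ✓ (type-checks (((T3 -> T3) -> T3) -> T3) and nothing is barred)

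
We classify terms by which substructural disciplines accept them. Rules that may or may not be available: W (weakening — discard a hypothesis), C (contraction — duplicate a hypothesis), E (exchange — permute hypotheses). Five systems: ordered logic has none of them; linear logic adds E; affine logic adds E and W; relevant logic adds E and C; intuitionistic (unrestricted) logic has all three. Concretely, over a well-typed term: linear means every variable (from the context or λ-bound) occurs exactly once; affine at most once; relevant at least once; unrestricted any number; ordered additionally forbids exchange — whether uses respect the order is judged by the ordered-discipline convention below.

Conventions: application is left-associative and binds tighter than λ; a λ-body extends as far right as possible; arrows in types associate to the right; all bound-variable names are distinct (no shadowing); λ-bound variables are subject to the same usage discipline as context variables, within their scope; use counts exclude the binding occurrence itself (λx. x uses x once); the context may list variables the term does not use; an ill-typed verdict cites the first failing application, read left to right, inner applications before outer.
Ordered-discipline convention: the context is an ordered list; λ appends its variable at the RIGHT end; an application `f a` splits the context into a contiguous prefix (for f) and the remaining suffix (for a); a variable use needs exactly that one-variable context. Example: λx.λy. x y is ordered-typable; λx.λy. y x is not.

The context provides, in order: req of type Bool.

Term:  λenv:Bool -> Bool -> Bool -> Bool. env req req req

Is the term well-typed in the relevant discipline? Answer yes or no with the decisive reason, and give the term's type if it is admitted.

yes — req, env: all used, weakening unneeded; term : (Bool -> Bool -> Bool -> Bool) -> Bool
variable uses: req: 3, env (bound): 1
use order (left to right): env, req, req, req
typing: the term checks, with type (Bool -> Bool -> Bool -> Bool) -> Bool
per-discipline verdicts: ordered ✗ | linear ✗ | affine ✗ | relevant ✓ | unrestricted ✓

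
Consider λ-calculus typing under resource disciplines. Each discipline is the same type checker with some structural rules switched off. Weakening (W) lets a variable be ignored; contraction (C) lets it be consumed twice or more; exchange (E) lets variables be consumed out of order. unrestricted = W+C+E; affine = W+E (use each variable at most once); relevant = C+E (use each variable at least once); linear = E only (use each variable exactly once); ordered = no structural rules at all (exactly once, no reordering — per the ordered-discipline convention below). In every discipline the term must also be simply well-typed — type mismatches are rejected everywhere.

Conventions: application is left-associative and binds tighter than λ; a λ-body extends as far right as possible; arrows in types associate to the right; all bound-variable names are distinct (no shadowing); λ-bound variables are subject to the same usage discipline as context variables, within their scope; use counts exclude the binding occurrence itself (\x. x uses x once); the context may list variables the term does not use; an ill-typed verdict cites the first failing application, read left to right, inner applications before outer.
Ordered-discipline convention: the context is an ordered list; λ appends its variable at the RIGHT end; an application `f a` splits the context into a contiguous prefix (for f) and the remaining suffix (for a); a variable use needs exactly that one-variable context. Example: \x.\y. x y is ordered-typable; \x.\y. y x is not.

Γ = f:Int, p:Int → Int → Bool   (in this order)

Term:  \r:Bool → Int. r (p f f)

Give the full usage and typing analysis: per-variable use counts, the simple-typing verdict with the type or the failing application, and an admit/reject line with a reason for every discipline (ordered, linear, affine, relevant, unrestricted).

use counts: f: 2; p: 1; r [bound]: 1
use order (left to right): r, p, f, f
typing: the term checks, with type (Bool → Int) → Int
ordered: ✗, uses contraction: f ×2
linear: ✗, uses contraction: f ×2
affine: ✗, uses contraction: f ×2
relevant: ✓, every one of f, p, r appears
unrestricted: ✓, well-typed at (Bool → Int) → Int; no restrictions here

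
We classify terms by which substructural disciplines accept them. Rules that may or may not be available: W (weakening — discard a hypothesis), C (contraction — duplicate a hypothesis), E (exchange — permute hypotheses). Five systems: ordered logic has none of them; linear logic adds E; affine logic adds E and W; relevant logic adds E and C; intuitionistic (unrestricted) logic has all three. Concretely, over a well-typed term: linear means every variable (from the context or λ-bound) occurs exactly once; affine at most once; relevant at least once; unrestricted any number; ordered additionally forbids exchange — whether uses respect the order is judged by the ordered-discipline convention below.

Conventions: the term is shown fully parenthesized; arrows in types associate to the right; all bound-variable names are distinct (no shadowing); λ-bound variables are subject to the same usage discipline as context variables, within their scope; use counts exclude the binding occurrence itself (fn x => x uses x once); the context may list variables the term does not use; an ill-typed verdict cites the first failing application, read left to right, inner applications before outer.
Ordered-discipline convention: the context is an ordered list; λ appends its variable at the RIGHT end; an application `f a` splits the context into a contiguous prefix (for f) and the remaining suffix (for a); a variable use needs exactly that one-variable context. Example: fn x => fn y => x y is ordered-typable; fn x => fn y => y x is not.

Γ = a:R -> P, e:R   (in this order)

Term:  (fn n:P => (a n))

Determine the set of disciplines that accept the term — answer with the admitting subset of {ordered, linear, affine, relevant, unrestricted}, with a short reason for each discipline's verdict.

admitted in: none
use counts: a=1, e=0, n [bound]=1
uses in reading order: a, n
typing: ill-typed: an argument P mismatches the expected R
ordered: ✗, a type mismatch blocks all five
linear: ✗, the type mismatch rejects it
affine: ✗, not simply typable
relevant: ✗, fails simple typing
unrestricted: ✗, a type mismatch blocks all five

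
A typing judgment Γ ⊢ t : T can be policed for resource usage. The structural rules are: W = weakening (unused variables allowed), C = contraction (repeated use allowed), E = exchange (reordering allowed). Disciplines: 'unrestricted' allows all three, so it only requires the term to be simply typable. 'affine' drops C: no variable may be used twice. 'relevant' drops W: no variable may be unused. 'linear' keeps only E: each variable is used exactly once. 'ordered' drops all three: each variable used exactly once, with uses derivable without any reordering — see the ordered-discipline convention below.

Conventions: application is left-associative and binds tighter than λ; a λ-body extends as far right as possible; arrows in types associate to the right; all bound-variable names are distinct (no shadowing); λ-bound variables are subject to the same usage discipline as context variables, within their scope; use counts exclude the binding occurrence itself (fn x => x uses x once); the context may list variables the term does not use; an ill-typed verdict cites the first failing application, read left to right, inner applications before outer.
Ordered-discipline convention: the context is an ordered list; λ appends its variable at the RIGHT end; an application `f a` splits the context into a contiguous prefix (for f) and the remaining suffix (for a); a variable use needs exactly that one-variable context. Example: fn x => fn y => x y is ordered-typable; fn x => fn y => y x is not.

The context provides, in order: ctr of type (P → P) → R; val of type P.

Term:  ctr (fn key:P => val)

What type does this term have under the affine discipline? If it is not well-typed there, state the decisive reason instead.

term : R
variable uses: ctr: 1×; val: 1×; key (bound): 0×
uses in reading order: ctr, val
typing: the term checks, with type R
all disciplines: ordered ✗; linear ✗; affine ✓; relevant ✗; unrestricted ✓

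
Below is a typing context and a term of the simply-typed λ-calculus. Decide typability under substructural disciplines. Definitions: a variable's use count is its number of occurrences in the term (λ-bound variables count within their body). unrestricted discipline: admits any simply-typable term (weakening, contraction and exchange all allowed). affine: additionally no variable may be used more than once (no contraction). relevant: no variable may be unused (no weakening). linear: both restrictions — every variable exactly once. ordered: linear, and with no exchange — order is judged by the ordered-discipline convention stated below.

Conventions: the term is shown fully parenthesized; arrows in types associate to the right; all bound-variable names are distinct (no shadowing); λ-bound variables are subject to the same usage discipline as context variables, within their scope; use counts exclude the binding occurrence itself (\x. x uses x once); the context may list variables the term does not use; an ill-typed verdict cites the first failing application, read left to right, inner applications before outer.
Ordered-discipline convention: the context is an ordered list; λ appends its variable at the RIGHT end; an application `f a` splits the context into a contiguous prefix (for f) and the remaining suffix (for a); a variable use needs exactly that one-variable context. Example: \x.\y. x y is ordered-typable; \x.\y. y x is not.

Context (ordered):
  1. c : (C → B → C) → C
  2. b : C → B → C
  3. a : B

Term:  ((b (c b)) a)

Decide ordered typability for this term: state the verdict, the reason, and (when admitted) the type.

no — b ×2 used more than once (contraction)
use counts: c: 1×; b: 2×; a: 1×
use order (left to right): b, c, b, a
typing: the term checks, with type C
across the five disciplines: ordered ✗ · linear ✗ · affine ✗ · relevant ✓ · unrestricted ✓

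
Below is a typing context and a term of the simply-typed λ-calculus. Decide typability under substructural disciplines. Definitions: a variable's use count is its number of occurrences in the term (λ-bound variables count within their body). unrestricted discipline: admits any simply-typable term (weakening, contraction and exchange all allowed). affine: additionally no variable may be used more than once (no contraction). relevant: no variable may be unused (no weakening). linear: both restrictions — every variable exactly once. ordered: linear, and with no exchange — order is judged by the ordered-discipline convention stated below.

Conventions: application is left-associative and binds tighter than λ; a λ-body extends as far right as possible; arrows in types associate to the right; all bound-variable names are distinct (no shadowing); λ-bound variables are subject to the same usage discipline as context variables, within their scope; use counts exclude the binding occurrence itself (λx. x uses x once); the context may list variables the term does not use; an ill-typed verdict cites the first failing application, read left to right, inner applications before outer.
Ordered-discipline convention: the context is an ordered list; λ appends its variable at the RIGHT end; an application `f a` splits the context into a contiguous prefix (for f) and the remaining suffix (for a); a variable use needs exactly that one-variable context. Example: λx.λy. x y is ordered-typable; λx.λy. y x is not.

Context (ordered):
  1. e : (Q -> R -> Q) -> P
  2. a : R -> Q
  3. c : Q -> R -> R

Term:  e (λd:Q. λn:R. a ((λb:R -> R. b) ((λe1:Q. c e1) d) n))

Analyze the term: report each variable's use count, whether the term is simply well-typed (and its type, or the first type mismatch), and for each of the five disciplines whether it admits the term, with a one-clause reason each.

counts: e: 1, a: 1, c: 1, d (bound): 1, n (bound): 1, b (bound): 1, e1 (bound): 1
order of uses: e, a, b, c, e1, d, n
typing: ✓ — P
ordered: ✓, one use each (e, a, c, d, n, b, e1); ordered split holds
linear: ✓, each of e, a, c, d, n, b, e1 used exactly once
affine: ✓, none of e, a, c, d, n, b, e1 used more than once
relevant: ✓, every one of e, a, c, d, n, b, e1 appears
unrestricted: ✓, simply typable at P; W, C, E all held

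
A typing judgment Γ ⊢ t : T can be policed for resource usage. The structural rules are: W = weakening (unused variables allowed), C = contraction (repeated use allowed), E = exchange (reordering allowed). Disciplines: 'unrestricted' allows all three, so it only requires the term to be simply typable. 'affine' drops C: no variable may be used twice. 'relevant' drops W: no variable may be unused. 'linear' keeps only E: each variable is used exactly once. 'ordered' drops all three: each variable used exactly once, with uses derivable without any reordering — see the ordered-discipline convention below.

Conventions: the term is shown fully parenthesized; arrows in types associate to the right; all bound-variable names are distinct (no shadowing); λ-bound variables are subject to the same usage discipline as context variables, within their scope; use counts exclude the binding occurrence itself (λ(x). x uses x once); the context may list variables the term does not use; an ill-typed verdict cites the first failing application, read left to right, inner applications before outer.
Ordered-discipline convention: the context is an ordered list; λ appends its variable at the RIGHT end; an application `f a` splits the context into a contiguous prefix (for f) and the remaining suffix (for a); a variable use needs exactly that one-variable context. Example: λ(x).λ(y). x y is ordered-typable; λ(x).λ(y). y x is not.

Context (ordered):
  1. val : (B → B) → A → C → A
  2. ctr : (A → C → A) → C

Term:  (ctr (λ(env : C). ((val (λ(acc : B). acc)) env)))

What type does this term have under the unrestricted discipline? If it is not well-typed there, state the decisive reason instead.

not well-typed under unrestricted — not simply typable
counts: val: 1×; ctr: 1×; env [bound]: 1×; acc [bound]: 1×
uses in reading order: ctr, val, acc, env
typing: ill-typed: an argument C mismatches the expected A
per-discipline verdicts: ordered ✗ | linear ✗ | affine ✗ | relevant ✗ | unrestricted ✗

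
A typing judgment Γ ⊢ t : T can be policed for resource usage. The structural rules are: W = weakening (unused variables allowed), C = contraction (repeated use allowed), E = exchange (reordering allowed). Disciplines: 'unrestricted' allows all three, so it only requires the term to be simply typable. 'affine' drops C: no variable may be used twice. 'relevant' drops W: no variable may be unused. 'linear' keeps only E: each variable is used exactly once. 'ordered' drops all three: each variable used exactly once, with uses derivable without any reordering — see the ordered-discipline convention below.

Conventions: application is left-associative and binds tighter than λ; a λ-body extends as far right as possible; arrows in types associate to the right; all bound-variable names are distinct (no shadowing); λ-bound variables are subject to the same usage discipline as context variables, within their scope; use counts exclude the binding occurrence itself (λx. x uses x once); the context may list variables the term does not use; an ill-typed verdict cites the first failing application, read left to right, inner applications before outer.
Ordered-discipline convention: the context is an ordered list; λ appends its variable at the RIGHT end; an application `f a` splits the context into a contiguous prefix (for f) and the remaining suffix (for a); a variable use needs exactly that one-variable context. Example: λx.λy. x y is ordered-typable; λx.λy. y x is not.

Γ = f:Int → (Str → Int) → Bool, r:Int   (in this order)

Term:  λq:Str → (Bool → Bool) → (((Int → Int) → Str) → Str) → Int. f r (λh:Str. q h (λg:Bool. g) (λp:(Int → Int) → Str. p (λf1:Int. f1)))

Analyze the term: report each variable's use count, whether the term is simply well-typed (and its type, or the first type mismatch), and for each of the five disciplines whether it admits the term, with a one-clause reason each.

variable uses: f=1, r=1, q [bound]=1, h [bound]=1, g [bound]=1, p [bound]=1, f1 [bound]=1
order of uses: f, r, q, h, g, p, f1
typing: the term checks, with type (Str → (Bool → Bool) → (((Int → Int) → Str) → Str) → Int) → Bool
ordered ✓ (f, r, q, h, g, p, f1: once each, no exchange needed)
linear ✓ (exactly-once usage across f, r, q, h, g, p, f1)
affine ✓ (no duplicate uses among f, r, q, h, g, p, f1)
relevant ✓ (none of f, r, q, h, g, p, f1 goes unused)
unrestricted ✓ (well-typed at (Str → (Bool → Bool) → (((Int → Int) → Str) → Str) → Int) → Bool; no restrictions here)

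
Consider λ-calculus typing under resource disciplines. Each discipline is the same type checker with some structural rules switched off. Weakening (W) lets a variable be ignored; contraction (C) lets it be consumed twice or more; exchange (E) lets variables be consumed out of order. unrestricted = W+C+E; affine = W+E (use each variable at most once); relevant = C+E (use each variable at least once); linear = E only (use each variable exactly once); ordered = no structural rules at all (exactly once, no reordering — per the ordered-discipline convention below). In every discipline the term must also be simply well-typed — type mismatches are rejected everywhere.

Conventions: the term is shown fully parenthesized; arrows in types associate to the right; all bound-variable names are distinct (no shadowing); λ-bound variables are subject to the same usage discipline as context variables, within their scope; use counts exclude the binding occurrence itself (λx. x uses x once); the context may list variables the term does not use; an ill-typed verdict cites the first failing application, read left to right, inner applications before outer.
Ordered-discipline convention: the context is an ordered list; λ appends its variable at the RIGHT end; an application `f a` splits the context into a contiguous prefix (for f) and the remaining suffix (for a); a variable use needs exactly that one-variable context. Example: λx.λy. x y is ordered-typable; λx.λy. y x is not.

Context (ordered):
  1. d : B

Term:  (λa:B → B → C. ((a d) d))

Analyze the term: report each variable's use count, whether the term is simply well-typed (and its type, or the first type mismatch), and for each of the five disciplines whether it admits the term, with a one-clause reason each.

usage: d: 2; a [bound]: 1
left-to-right use order: a, d, d
typing: well-typed — term : (B → B → C) → C
ordered: ✗, needs contraction — d ×2
linear: ✗, needs contraction — d ×2
affine: ✗, needs contraction — d ×2
relevant: ✓, d, a: all used, weakening unneeded
unrestricted: ✓, type-checks ((B → B → C) → C) and nothing is barred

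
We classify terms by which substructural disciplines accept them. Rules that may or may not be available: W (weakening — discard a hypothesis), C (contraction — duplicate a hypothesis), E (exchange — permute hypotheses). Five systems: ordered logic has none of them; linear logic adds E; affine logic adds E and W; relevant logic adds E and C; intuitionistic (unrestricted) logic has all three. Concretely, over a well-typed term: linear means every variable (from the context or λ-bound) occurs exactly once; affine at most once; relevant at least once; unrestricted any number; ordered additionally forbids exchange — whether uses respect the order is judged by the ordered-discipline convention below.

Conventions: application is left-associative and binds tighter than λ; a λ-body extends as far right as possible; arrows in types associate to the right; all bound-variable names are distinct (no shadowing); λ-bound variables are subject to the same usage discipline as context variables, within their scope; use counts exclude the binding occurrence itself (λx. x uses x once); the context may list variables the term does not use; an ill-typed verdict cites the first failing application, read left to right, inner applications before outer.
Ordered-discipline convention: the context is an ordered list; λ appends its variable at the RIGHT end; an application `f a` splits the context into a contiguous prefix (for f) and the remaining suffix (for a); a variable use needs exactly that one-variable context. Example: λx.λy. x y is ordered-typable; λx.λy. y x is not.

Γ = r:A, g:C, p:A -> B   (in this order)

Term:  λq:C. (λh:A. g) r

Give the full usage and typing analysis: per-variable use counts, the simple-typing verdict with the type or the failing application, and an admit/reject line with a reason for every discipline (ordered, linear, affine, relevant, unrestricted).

use counts: r ×1; g ×1; p ×0; q (λ-bound) ×0; h (λ-bound) ×0
order of uses: g, r
typing: the term checks, with type C -> C
ordered: ✗ — p, q, h never used (weakening)
linear: ✗ — p, q, h never used (weakening)
affine: ✓ — at most one use each (r, g, p, q, h)
relevant: ✗ — p, q, h never used (weakening)
unrestricted: ✓ — well-typed at C -> C; no restrictions here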